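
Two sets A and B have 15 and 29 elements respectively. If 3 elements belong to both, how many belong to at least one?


|A ∪ B| = |A| + |B| - |A ∩ B|
= 15 + 29 - 3
= 41

|A ∪ B| = 41


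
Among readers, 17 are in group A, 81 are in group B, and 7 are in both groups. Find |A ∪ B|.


|A ∪ B| = |A| + |B| - |A ∩ B|
= 17 + 81 - 7
= 91

|A ∪ B| = 91


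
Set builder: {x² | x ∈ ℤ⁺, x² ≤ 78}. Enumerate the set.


Checking each candidate:
Condition: positive perfect squares ≤ 78
Result = {1, 4, 9, 16, 25, 36, 49, 64}

{1, 4, 9, 16, 25, 36, 49, 64}


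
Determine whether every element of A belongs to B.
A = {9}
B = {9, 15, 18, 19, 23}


A ⊆ B means every element of A is in B.
All elements of A are in B.
So A ⊆ B.

Yes, A ⊆ B


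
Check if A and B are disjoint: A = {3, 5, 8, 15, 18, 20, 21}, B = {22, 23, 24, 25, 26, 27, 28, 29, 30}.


Disjoint means A ∩ B = ∅.
A ∩ B = ∅
A ∩ B = ∅, so A and B are disjoint.

Yes, A and B are disjoint


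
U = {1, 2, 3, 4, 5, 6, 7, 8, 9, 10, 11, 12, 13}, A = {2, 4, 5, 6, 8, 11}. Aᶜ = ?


Aᶜ = U \ A = elements in U but not in A
U = {1, 2, 3, 4, 5, 6, 7, 8, 9, 10, 11, 12, 13}
A = {2, 4, 5, 6, 8, 11}
Aᶜ = {1, 3, 7, 9, 10, 12, 13}

Aᶜ = {1, 3, 7, 9, 10, 12, 13}


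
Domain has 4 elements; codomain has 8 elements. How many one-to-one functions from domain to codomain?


An injection sends each of |A| = 4 inputs to a distinct output in B.
# injections = |B|·(|B|-1)·…·(|B|-|A|+1) = 8! / (8 - 4)!
= 8 × 7 × 6 × 5
= 1680

Number of injections = 1680


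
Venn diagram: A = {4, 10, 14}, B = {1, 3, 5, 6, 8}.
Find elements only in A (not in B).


A = {4, 10, 14}
B = {1, 3, 5, 6, 8}
Region: only in A (not in B)
Elements: {4, 10, 14}

Elements only in A (not in B): {4, 10, 14}


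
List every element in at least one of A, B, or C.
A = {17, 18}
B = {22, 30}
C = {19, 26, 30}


A ∪ B = {17, 18, 22, 30}
(A ∪ B) ∪ C = {17, 18, 19, 22, 26, 30}

A ∪ B ∪ C = {17, 18, 19, 22, 26, 30}


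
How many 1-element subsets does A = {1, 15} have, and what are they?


|A| = 2, so A has C(2,1) = 2 subsets of size 1.
Enumerate by choosing 1 elements from A at a time:
{1}, {15}

1-element subsets (2 total): {1}, {15}


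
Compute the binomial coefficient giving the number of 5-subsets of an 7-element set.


C(n,k) = n! / (k!(n-k)!)
C(7,5) = 7! / (5!2!)
= 21

C(7,5) = 21


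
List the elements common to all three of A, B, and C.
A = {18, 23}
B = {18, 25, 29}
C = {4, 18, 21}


A ∩ B = {18}
(A ∩ B) ∩ C = {18}

A ∩ B ∩ C = {18}


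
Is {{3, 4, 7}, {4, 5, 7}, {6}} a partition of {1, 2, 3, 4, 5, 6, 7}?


A partition requires: (1) non-empty parts, (2) pairwise disjoint, (3) union = U
Parts: {3, 4, 7}, {4, 5, 7}, {6}
Union of parts: {3, 4, 5, 6, 7}
U = {1, 2, 3, 4, 5, 6, 7}
All non-empty? True
Pairwise disjoint? False
Covers U? False

No, not a valid partition


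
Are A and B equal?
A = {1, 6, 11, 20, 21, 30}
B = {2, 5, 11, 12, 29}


Two sets are equal iff they have exactly the same elements.
A = {1, 6, 11, 20, 21, 30}
B = {2, 5, 11, 12, 29}
Differences: {1, 2, 5, 6, 12, 20, 21, 29, 30}
A ≠ B

No, A ≠ B


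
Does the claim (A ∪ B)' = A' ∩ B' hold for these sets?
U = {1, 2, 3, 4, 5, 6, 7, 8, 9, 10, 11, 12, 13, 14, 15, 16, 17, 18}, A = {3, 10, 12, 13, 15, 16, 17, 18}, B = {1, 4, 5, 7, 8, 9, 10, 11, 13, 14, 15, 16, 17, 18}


LHS: A ∪ B = {1, 3, 4, 5, 7, 8, 9, 10, 11, 12, 13, 14, 15, 16, 17, 18}
(A ∪ B)' = U \ (A ∪ B) = {2, 6}
A' = {1, 2, 4, 5, 6, 7, 8, 9, 11, 14}, B' = {2, 3, 6, 12}
Claimed RHS: A' ∩ B' = {2, 6}
Identity is VALID: LHS = RHS = {2, 6} ✓

Identity is valid. (A ∪ B)' = A' ∩ B' = {2, 6}


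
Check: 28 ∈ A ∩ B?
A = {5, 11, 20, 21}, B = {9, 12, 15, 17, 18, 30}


A = {5, 11, 20, 21}, B = {9, 12, 15, 17, 18, 30}
A ∩ B = elements in both A and B
A ∩ B = ∅
Checking if 28 ∈ A ∩ B
28 is not in A ∩ B → False

28 ∉ A ∩ B


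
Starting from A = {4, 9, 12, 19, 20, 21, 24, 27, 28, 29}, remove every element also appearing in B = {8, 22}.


A \ B = elements in A but not in B
A = {4, 9, 12, 19, 20, 21, 24, 27, 28, 29}
B = {8, 22}
Remove from A any elements in B
A \ B = {4, 9, 12, 19, 20, 21, 24, 27, 28, 29}

A \ B = {4, 9, 12, 19, 20, 21, 24, 27, 28, 29}


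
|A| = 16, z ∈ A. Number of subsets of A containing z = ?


Subsets of A containing z correspond to subsets of A \ {z}, which has 15 elements.
Count = 2^(n-1) = 2^15
= 32768

Number of subsets containing z = 32768


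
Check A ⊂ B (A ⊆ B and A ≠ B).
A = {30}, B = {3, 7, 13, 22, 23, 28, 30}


A ⊂ B requires: A ⊆ B AND A ≠ B.
A ⊆ B? Yes
A = B? No
A ⊂ B: Yes (A is a proper subset of B)

Yes, A ⊂ B


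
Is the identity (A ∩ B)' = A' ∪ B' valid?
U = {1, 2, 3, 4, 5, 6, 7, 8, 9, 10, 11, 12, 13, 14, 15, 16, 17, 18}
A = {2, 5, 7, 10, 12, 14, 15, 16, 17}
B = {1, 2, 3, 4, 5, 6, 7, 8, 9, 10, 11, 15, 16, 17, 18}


LHS: A ∩ B = {2, 5, 7, 10, 15, 16, 17}
(A ∩ B)' = U \ (A ∩ B) = {1, 3, 4, 6, 8, 9, 11, 12, 13, 14, 18}
A' = {1, 3, 4, 6, 8, 9, 11, 13, 18}, B' = {12, 13, 14}
Claimed RHS: A' ∪ B' = {1, 3, 4, 6, 8, 9, 11, 12, 13, 14, 18}
Identity is VALID: LHS = RHS = {1, 3, 4, 6, 8, 9, 11, 12, 13, 14, 18} ✓

Identity is valid. (A ∩ B)' = A' ∪ B' = {1, 3, 4, 6, 8, 9, 11, 12, 13, 14, 18}


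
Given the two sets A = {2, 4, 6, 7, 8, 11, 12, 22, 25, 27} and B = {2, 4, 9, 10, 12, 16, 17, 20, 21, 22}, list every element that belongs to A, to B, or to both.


A ∪ B = all elements in A or B (or both)
A = {2, 4, 6, 7, 8, 11, 12, 22, 25, 27}
B = {2, 4, 9, 10, 12, 16, 17, 20, 21, 22}
A ∪ B = {2, 4, 6, 7, 8, 9, 10, 11, 12, 16, 17, 20, 21, 22, 25, 27}

A ∪ B = {2, 4, 6, 7, 8, 9, 10, 11, 12, 16, 17, 20, 21, 22, 25, 27}


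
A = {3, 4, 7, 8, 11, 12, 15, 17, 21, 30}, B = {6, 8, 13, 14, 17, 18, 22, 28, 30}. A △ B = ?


A △ B = (A \ B) ∪ (B \ A) = elements in exactly one of A or B
A \ B = {3, 4, 7, 11, 12, 15, 21}
B \ A = {6, 13, 14, 18, 22, 28}
A △ B = {3, 4, 6, 7, 11, 12, 13, 14, 15, 18, 21, 22, 28}

A △ B = {3, 4, 6, 7, 11, 12, 13, 14, 15, 18, 21, 22, 28}


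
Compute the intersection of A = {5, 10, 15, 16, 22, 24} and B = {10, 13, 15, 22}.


A ∩ B = elements in both A and B
A = {5, 10, 15, 16, 22, 24}
B = {10, 13, 15, 22}
A ∩ B = {10, 15, 22}

A ∩ B = {10, 15, 22}


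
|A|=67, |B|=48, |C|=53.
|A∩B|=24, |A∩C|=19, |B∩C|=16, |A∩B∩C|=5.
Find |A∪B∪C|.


|A∪B∪C| = |A|+|B|+|C| - |A∩B|-|A∩C|-|B∩C| + |A∩B∩C|
= 67+48+53 - 24-19-16 + 5
= 168 - 59 + 5
= 114

|A ∪ B ∪ C| = 114


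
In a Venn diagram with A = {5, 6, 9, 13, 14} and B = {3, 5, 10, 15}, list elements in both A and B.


A = {5, 6, 9, 13, 14}
B = {3, 5, 10, 15}
Region: in both A and B
Elements: {5}

Elements in both A and B: {5}


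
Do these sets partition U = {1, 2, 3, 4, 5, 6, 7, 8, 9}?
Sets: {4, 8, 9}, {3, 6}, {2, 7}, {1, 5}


A partition requires: (1) non-empty parts, (2) pairwise disjoint, (3) union = U
Parts: {4, 8, 9}, {3, 6}, {2, 7}, {1, 5}
Union of parts: {1, 2, 3, 4, 5, 6, 7, 8, 9}
U = {1, 2, 3, 4, 5, 6, 7, 8, 9}
All non-empty? True
Pairwise disjoint? True
Covers U? True

Yes, valid partition


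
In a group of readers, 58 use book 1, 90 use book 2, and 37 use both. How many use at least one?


|A ∪ B| = |A| + |B| - |A ∩ B|
= 58 + 90 - 37
= 111

|A ∪ B| = 111


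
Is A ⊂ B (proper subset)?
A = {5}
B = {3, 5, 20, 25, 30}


A ⊂ B requires: A ⊆ B AND A ≠ B.
A ⊆ B? Yes
A = B? No
A ⊂ B: Yes (A is a proper subset of B)

Yes, A ⊂ B


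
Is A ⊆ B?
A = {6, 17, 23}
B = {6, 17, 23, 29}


A ⊆ B means every element of A is in B.
All elements of A are in B.
So A ⊆ B.

Yes, A ⊆ B


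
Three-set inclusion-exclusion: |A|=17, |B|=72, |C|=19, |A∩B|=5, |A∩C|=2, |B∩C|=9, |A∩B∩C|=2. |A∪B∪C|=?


|A∪B∪C| = |A|+|B|+|C| - |A∩B|-|A∩C|-|B∩C| + |A∩B∩C|
= 17+72+19 - 5-2-9 + 2
= 108 - 16 + 2
= 94

|A ∪ B ∪ C| = 94


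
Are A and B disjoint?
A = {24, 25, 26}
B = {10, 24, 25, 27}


Disjoint means A ∩ B = ∅.
A ∩ B = {24, 25}
A ∩ B ≠ ∅, so A and B are NOT disjoint.

No, A and B are not disjoint (A ∩ B = {24, 25})


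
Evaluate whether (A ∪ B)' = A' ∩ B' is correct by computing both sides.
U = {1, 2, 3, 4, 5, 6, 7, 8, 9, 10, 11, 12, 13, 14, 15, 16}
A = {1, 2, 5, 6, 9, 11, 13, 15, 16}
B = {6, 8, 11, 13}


LHS: A ∪ B = {1, 2, 5, 6, 8, 9, 11, 13, 15, 16}
(A ∪ B)' = U \ (A ∪ B) = {3, 4, 7, 10, 12, 14}
A' = {3, 4, 7, 8, 10, 12, 14}, B' = {1, 2, 3, 4, 5, 7, 9, 10, 12, 14, 15, 16}
Claimed RHS: A' ∩ B' = {3, 4, 7, 10, 12, 14}
Identity is VALID: LHS = RHS = {3, 4, 7, 10, 12, 14} ✓

Identity is valid. (A ∪ B)' = A' ∩ B' = {3, 4, 7, 10, 12, 14}


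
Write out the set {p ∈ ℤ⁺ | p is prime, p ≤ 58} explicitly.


Checking each candidate:
Condition: primes ≤ 58
Result = {2, 3, 5, 7, 11, 13, 17, 19, 23, 29, 31, 37, 41, 43, 47, 53}

{2, 3, 5, 7, 11, 13, 17, 19, 23, 29, 31, 37, 41, 43, 47, 53}


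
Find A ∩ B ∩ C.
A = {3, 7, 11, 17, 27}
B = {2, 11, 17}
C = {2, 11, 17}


A ∩ B = {11, 17}
(A ∩ B) ∩ C = {11, 17}

A ∩ B ∩ C = {11, 17}


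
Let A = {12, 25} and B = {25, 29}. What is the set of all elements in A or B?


A ∪ B = all elements in A or B (or both)
A = {12, 25}
B = {25, 29}
A ∪ B = {12, 25, 29}

A ∪ B = {12, 25, 29}


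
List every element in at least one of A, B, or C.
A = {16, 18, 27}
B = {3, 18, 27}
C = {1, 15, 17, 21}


A ∪ B = {3, 16, 18, 27}
(A ∪ B) ∪ C = {1, 3, 15, 16, 17, 18, 21, 27}

A ∪ B ∪ C = {1, 3, 15, 16, 17, 18, 21, 27}


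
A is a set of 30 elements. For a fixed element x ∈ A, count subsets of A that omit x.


Subsets of A avoiding x are subsets of A \ {x}, which has 29 elements.
Count = 2^(n-1) = 2^29
= 536870912

Number of subsets avoiding x = 536870912


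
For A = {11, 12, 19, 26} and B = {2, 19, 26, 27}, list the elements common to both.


A ∩ B = elements in both A and B
A = {11, 12, 19, 26}
B = {2, 19, 26, 27}
A ∩ B = {19, 26}

A ∩ B = {19, 26}


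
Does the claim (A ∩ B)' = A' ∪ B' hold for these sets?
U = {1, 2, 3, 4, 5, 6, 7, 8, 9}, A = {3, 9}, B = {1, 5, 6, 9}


LHS: A ∩ B = {9}
(A ∩ B)' = U \ (A ∩ B) = {1, 2, 3, 4, 5, 6, 7, 8}
A' = {1, 2, 4, 5, 6, 7, 8}, B' = {2, 3, 4, 7, 8}
Claimed RHS: A' ∪ B' = {1, 2, 3, 4, 5, 6, 7, 8}
Identity is VALID: LHS = RHS = {1, 2, 3, 4, 5, 6, 7, 8} ✓

Identity is valid. (A ∩ B)' = A' ∪ B' = {1, 2, 3, 4, 5, 6, 7, 8}


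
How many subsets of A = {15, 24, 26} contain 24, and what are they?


A subset of A contains 24 iff the remaining 2 elements form any subset of A \ {24}.
Count: 2^(n-1) = 2^2 = 4
Subsets containing 24: {24}, {15, 24}, {24, 26}, {15, 24, 26}

Subsets containing 24 (4 total): {24}, {15, 24}, {24, 26}, {15, 24, 26}


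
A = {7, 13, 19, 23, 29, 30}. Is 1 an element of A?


A = {7, 13, 19, 23, 29, 30}
Checking if 1 is in A
1 is not in A → False

1 ∉ A


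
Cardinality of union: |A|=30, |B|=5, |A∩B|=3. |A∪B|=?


|A ∪ B| = |A| + |B| - |A ∩ B|
= 30 + 5 - 3
= 32

|A ∪ B| = 32


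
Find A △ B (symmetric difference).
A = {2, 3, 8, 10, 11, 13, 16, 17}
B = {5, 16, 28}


A △ B = (A \ B) ∪ (B \ A) = elements in exactly one of A or B
A \ B = {2, 3, 8, 10, 11, 13, 17}
B \ A = {5, 28}
A △ B = {2, 3, 5, 8, 10, 11, 13, 17, 28}

A △ B = {2, 3, 5, 8, 10, 11, 13, 17, 28}


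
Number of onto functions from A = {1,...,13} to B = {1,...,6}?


n = |A| = 13, k = |B| = 6. Surjections via inclusion-exclusion:
S(n,k) = Σ(-1)^i × C(k,i) × (k-i)^n, i=0 to k
i=0: (-1)^0×C(6,0)×6^13 = 13060694016
i=1: (-1)^1×C(6,1)×5^13 = -7324218750
i=2: (-1)^2×C(6,2)×4^13 = 1006632960
i=3: (-1)^3×C(6,3)×3^13 = -31886460
i=4: (-1)^4×C(6,4)×2^13 = 122880
i=5: (-1)^5×C(6,5)×1^13 = -6
i=6: (-1)^6×C(6,6)×0^13 = 0
Total = 6711344640

Number of surjections = 6711344640


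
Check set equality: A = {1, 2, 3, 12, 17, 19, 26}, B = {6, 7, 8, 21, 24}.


Two sets are equal iff they have exactly the same elements.
A = {1, 2, 3, 12, 17, 19, 26}
B = {6, 7, 8, 21, 24}
Differences: {1, 2, 3, 6, 7, 8, 12, 17, 19, 21, 24, 26}
A ≠ B

No, A ≠ B


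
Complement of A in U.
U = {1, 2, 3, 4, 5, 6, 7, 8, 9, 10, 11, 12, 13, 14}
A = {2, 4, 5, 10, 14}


Aᶜ = U \ A = elements in U but not in A
U = {1, 2, 3, 4, 5, 6, 7, 8, 9, 10, 11, 12, 13, 14}
A = {2, 4, 5, 10, 14}
Aᶜ = {1, 3, 6, 7, 8, 9, 11, 12, 13}

Aᶜ = {1, 3, 6, 7, 8, 9, 11, 12, 13}


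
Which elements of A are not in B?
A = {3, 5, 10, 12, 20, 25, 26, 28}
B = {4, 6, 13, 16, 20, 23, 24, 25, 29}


A \ B = elements in A but not in B
A = {3, 5, 10, 12, 20, 25, 26, 28}
B = {4, 6, 13, 16, 20, 23, 24, 25, 29}
Remove from A any elements in B
A \ B = {3, 5, 10, 12, 26, 28}

A \ B = {3, 5, 10, 12, 26, 28}


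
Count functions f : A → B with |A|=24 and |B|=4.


Each of |A| = 24 inputs maps to any of |B| = 4 outputs.
# functions = |B|^|A| = 4^24
= 281474976710656

Number of functions = 281474976710656


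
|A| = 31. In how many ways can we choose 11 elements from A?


C(n,k) = n! / (k!(n-k)!)
C(31,11) = 31! / (11!20!)
= 84672315

C(31,11) = 84672315


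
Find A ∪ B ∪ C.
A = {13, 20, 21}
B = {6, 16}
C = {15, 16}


A ∪ B = {6, 13, 16, 20, 21}
(A ∪ B) ∪ C = {6, 13, 15, 16, 20, 21}

A ∪ B ∪ C = {6, 13, 15, 16, 20, 21}


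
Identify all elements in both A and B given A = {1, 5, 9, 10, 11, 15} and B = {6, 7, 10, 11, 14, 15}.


A = {1, 5, 9, 10, 11, 15}
B = {6, 7, 10, 11, 14, 15}
Region: in both A and B
Elements: {10, 11, 15}

Elements in both A and B: {10, 11, 15}


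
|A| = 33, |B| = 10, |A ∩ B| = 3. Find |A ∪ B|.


|A ∪ B| = |A| + |B| - |A ∩ B|
= 33 + 10 - 3
= 40

|A ∪ B| = 40


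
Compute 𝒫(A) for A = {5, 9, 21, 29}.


|A| = 4, so |P(A)| = 2^4 = 16
Enumerate subsets by cardinality (0 to 4):
∅, {5}, {9}, {21}, {29}, {5, 9}, {5, 21}, {5, 29}, {9, 21}, {9, 29}, {21, 29}, {5, 9, 21}, {5, 9, 29}, {5, 21, 29}, {9, 21, 29}, {5, 9, 21, 29}

P(A) has 16 subsets: ∅, {5}, {9}, {21}, {29}, {5, 9}, {5, 21}, {5, 29}, {9, 21}, {9, 29}, {21, 29}, {5, 9, 21}, {5, 9, 29}, {5, 21, 29}, {9, 21, 29}, {5, 9, 21, 29}


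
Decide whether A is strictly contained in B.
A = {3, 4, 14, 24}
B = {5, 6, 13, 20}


A ⊂ B requires: A ⊆ B AND A ≠ B.
A ⊆ B? No
A ⊄ B, so A is not a proper subset.

No, A is not a proper subset of B


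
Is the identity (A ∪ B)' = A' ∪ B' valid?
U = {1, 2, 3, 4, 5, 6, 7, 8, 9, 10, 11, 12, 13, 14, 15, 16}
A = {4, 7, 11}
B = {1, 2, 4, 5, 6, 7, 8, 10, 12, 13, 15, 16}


LHS: A ∪ B = {1, 2, 4, 5, 6, 7, 8, 10, 11, 12, 13, 15, 16}
(A ∪ B)' = U \ (A ∪ B) = {3, 9, 14}
A' = {1, 2, 3, 5, 6, 8, 9, 10, 12, 13, 14, 15, 16}, B' = {3, 9, 11, 14}
Claimed RHS: A' ∪ B' = {1, 2, 3, 5, 6, 8, 9, 10, 11, 12, 13, 14, 15, 16}
Identity is INVALID: LHS = {3, 9, 14} but the RHS claimed here equals {1, 2, 3, 5, 6, 8, 9, 10, 11, 12, 13, 14, 15, 16}. The correct form is (A ∪ B)' = A' ∩ B'.

Identity is invalid: (A ∪ B)' = {3, 9, 14} but A' ∪ B' = {1, 2, 3, 5, 6, 8, 9, 10, 11, 12, 13, 14, 15, 16}. The correct De Morgan law is (A ∪ B)' = A' ∩ B'.


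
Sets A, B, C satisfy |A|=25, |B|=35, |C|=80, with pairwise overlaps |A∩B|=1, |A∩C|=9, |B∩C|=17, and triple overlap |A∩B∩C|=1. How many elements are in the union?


|A∪B∪C| = |A|+|B|+|C| - |A∩B|-|A∩C|-|B∩C| + |A∩B∩C|
= 25+35+80 - 1-9-17 + 1
= 140 - 27 + 1
= 114

|A ∪ B ∪ C| = 114


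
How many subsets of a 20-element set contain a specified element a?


Subsets of A containing a correspond to subsets of A \ {a}, which has 19 elements.
Count = 2^(n-1) = 2^19
= 524288

Number of subsets containing a = 524288


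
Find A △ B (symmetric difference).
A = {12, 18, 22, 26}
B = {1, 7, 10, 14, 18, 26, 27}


A △ B = (A \ B) ∪ (B \ A) = elements in exactly one of A or B
A \ B = {12, 22}
B \ A = {1, 7, 10, 14, 27}
A △ B = {1, 7, 10, 12, 14, 22, 27}

A △ B = {1, 7, 10, 12, 14, 22, 27}


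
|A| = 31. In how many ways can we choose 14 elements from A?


C(n,k) = n! / (k!(n-k)!)
C(31,14) = 31! / (14!17!)
= 265182525

C(31,14) = 265182525


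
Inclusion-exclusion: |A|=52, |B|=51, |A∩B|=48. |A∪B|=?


|A ∪ B| = |A| + |B| - |A ∩ B|
= 52 + 51 - 48
= 55

|A ∪ B| = 55


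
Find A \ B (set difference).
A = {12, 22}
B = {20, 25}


A \ B = elements in A but not in B
A = {12, 22}
B = {20, 25}
Remove from A any elements in B
A \ B = {12, 22}

A \ B = {12, 22}


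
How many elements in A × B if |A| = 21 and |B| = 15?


|A × B| = |A| × |B|
= 21 × 15
= 315

|A × B| = 315


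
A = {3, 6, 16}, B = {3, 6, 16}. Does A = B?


Two sets are equal iff they have exactly the same elements.
A = {3, 6, 16}
B = {3, 6, 16}
Same elements → A = B

Yes, A = B


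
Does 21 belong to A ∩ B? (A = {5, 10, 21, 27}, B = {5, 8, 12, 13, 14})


A = {5, 10, 21, 27}, B = {5, 8, 12, 13, 14}
A ∩ B = elements in both A and B
A ∩ B = {5}
Checking if 21 ∈ A ∩ B
21 is not in A ∩ B → False

21 ∉ A ∩ B


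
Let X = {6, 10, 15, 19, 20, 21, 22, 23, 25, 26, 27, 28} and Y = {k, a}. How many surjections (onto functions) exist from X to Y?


n = |X| = 12, k = |Y| = 2. Surjections via inclusion-exclusion:
S(n,k) = Σ(-1)^i × C(k,i) × (k-i)^n, i=0 to k
i=0: (-1)^0×C(2,0)×2^12 = 4096
i=1: (-1)^1×C(2,1)×1^12 = -2
i=2: (-1)^2×C(2,2)×0^12 = 0
Total = 4094

Number of surjections = 4094


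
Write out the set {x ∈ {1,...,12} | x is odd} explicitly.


Checking each candidate:
Condition: odd numbers in {1,...,12}
Result = {1, 3, 5, 7, 9, 11}

{1, 3, 5, 7, 9, 11}


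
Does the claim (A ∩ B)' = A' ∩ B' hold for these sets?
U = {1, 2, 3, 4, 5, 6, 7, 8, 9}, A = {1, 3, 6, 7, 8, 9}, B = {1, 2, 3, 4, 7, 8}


LHS: A ∩ B = {1, 3, 7, 8}
(A ∩ B)' = U \ (A ∩ B) = {2, 4, 5, 6, 9}
A' = {2, 4, 5}, B' = {5, 6, 9}
Claimed RHS: A' ∩ B' = {5}
Identity is INVALID: LHS = {2, 4, 5, 6, 9} but the RHS claimed here equals {5}. The correct form is (A ∩ B)' = A' ∪ B'.

Identity is invalid: (A ∩ B)' = {2, 4, 5, 6, 9} but A' ∩ B' = {5}. The correct De Morgan law is (A ∩ B)' = A' ∪ B'.


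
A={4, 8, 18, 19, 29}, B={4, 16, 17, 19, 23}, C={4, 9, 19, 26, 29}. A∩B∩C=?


A ∩ B = {4, 19}
(A ∩ B) ∩ C = {4, 19}

A ∩ B ∩ C = {4, 19}


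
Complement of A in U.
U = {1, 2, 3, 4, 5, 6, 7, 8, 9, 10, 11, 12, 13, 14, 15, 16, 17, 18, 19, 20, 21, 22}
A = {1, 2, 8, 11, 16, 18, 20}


Aᶜ = U \ A = elements in U but not in A
U = {1, 2, 3, 4, 5, 6, 7, 8, 9, 10, 11, 12, 13, 14, 15, 16, 17, 18, 19, 20, 21, 22}
A = {1, 2, 8, 11, 16, 18, 20}
Aᶜ = {3, 4, 5, 6, 7, 9, 10, 12, 13, 14, 15, 17, 19, 21, 22}

Aᶜ = {3, 4, 5, 6, 7, 9, 10, 12, 13, 14, 15, 17, 19, 21, 22}


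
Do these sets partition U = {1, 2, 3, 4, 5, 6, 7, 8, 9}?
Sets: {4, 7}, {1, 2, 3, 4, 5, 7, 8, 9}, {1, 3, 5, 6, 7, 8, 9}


A partition requires: (1) non-empty parts, (2) pairwise disjoint, (3) union = U
Parts: {4, 7}, {1, 2, 3, 4, 5, 7, 8, 9}, {1, 3, 5, 6, 7, 8, 9}
Union of parts: {1, 2, 3, 4, 5, 6, 7, 8, 9}
U = {1, 2, 3, 4, 5, 6, 7, 8, 9}
All non-empty? True
Pairwise disjoint? False
Covers U? True

No, not a valid partition


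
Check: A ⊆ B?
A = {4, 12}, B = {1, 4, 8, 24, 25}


A ⊆ B means every element of A is in B.
Elements in A not in B: {12}
So A ⊄ B.

No, A ⊄ B


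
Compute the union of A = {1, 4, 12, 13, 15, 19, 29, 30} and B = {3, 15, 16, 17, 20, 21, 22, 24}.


A ∪ B = all elements in A or B (or both)
A = {1, 4, 12, 13, 15, 19, 29, 30}
B = {3, 15, 16, 17, 20, 21, 22, 24}
A ∪ B = {1, 3, 4, 12, 13, 15, 16, 17, 19, 20, 21, 22, 24, 29, 30}

A ∪ B = {1, 3, 4, 12, 13, 15, 16, 17, 19, 20, 21, 22, 24, 29, 30}


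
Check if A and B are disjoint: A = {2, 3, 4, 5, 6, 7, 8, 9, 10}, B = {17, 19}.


Disjoint means A ∩ B = ∅.
A ∩ B = ∅
A ∩ B = ∅, so A and B are disjoint.

Yes, A and B are disjoint


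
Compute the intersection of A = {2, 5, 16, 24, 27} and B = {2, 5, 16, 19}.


A ∩ B = elements in both A and B
A = {2, 5, 16, 24, 27}
B = {2, 5, 16, 19}
A ∩ B = {2, 5, 16}

A ∩ B = {2, 5, 16}


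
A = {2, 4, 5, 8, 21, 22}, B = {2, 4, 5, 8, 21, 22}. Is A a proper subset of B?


A ⊂ B requires: A ⊆ B AND A ≠ B.
A ⊆ B? Yes
A = B? Yes
A = B, so A is not a PROPER subset.

No, A is not a proper subset of B


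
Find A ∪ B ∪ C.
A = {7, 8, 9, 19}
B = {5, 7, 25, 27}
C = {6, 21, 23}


A ∪ B = {5, 7, 8, 9, 19, 25, 27}
(A ∪ B) ∪ C = {5, 6, 7, 8, 9, 19, 21, 23, 25, 27}

A ∪ B ∪ C = {5, 6, 7, 8, 9, 19, 21, 23, 25, 27}


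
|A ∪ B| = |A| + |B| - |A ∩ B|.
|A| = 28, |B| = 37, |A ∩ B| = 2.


|A ∪ B| = |A| + |B| - |A ∩ B|
= 28 + 37 - 2
= 63

|A ∪ B| = 63


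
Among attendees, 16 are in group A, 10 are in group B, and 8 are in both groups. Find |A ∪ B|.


|A ∪ B| = |A| + |B| - |A ∩ B|
= 16 + 10 - 8
= 18

|A ∪ B| = 18


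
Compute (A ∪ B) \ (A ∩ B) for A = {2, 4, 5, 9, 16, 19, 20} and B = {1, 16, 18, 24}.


A △ B = (A \ B) ∪ (B \ A) = elements in exactly one of A or B
A \ B = {2, 4, 5, 9, 19, 20}
B \ A = {1, 18, 24}
A △ B = {1, 2, 4, 5, 9, 18, 19, 20, 24}

A △ B = {1, 2, 4, 5, 9, 18, 19, 20, 24}


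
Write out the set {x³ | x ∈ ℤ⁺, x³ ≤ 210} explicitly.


Checking each candidate:
Condition: positive perfect cubes ≤ 210
Result = {1, 8, 27, 64, 125}

{1, 8, 27, 64, 125}


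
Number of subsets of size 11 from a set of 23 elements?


C(n,k) = n! / (k!(n-k)!)
C(23,11) = 23! / (11!12!)
= 1352078

C(23,11) = 1352078


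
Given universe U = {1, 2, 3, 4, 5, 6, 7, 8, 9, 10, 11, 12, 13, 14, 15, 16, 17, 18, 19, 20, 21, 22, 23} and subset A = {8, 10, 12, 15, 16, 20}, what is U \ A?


Aᶜ = U \ A = elements in U but not in A
U = {1, 2, 3, 4, 5, 6, 7, 8, 9, 10, 11, 12, 13, 14, 15, 16, 17, 18, 19, 20, 21, 22, 23}
A = {8, 10, 12, 15, 16, 20}
Aᶜ = {1, 2, 3, 4, 5, 6, 7, 9, 11, 13, 14, 17, 18, 19, 21, 22, 23}

Aᶜ = {1, 2, 3, 4, 5, 6, 7, 9, 11, 13, 14, 17, 18, 19, 21, 22, 23}


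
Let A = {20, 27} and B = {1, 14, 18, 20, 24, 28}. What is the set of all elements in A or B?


A ∪ B = all elements in A or B (or both)
A = {20, 27}
B = {1, 14, 18, 20, 24, 28}
A ∪ B = {1, 14, 18, 20, 24, 27, 28}

A ∪ B = {1, 14, 18, 20, 24, 27, 28}


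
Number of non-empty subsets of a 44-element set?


Total subsets = 2^n = 2^44 = 17592186044416
Non-empty subsets exclude the empty set: 2^n - 1
= 17592186044416 - 1
= 17592186044415

Number of non-empty subsets = 17592186044415


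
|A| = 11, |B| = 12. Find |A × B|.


|A × B| = |A| × |B|
= 11 × 12
= 132

|A × B| = 132


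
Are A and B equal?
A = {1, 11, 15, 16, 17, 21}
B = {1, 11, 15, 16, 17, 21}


Two sets are equal iff they have exactly the same elements.
A = {1, 11, 15, 16, 17, 21}
B = {1, 11, 15, 16, 17, 21}
Same elements → A = B

Yes, A = B


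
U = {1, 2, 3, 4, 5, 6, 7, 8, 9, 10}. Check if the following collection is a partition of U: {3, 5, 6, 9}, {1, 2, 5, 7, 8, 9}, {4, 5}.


A partition requires: (1) non-empty parts, (2) pairwise disjoint, (3) union = U
Parts: {3, 5, 6, 9}, {1, 2, 5, 7, 8, 9}, {4, 5}
Union of parts: {1, 2, 3, 4, 5, 6, 7, 8, 9}
U = {1, 2, 3, 4, 5, 6, 7, 8, 9, 10}
All non-empty? True
Pairwise disjoint? False
Covers U? False

No, not a valid partition


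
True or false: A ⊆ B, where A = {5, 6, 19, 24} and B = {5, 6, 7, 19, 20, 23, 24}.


A ⊆ B means every element of A is in B.
All elements of A are in B.
So A ⊆ B.

Yes, A ⊆ B


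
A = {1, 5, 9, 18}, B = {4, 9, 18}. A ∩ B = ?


A ∩ B = elements in both A and B
A = {1, 5, 9, 18}
B = {4, 9, 18}
A ∩ B = {9, 18}

A ∩ B = {9, 18}


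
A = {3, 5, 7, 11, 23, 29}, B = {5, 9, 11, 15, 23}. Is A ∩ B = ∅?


Disjoint means A ∩ B = ∅.
A ∩ B = {5, 11, 23}
A ∩ B ≠ ∅, so A and B are NOT disjoint.

No, A and B are not disjoint (A ∩ B = {5, 11, 23})


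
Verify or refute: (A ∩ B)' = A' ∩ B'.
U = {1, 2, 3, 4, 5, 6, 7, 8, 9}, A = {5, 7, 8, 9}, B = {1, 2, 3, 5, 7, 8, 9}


LHS: A ∩ B = {5, 7, 8, 9}
(A ∩ B)' = U \ (A ∩ B) = {1, 2, 3, 4, 6}
A' = {1, 2, 3, 4, 6}, B' = {4, 6}
Claimed RHS: A' ∩ B' = {4, 6}
Identity is INVALID: LHS = {1, 2, 3, 4, 6} but the RHS claimed here equals {4, 6}. The correct form is (A ∩ B)' = A' ∪ B'.

Identity is invalid: (A ∩ B)' = {1, 2, 3, 4, 6} but A' ∩ B' = {4, 6}. The correct De Morgan law is (A ∩ B)' = A' ∪ B'.


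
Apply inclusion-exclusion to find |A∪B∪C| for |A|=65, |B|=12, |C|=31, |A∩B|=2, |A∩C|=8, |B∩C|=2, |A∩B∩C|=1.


|A∪B∪C| = |A|+|B|+|C| - |A∩B|-|A∩C|-|B∩C| + |A∩B∩C|
= 65+12+31 - 2-8-2 + 1
= 108 - 12 + 1
= 97

|A ∪ B ∪ C| = 97


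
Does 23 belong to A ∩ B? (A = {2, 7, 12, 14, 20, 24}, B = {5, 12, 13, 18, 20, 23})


A = {2, 7, 12, 14, 20, 24}, B = {5, 12, 13, 18, 20, 23}
A ∩ B = elements in both A and B
A ∩ B = {12, 20}
Checking if 23 ∈ A ∩ B
23 is not in A ∩ B → False

23 ∉ A ∩ B


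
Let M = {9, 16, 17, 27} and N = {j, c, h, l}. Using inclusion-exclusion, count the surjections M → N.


n = |M| = 4, k = |N| = 4. Surjections via inclusion-exclusion:
S(n,k) = Σ(-1)^i × C(k,i) × (k-i)^n, i=0 to k
i=0: (-1)^0×C(4,0)×4^4 = 256
i=1: (-1)^1×C(4,1)×3^4 = -324
i=2: (-1)^2×C(4,2)×2^4 = 96
i=3: (-1)^3×C(4,3)×1^4 = -4
i=4: (-1)^4×C(4,4)×0^4 = 0
Total = 24

Number of surjections = 24


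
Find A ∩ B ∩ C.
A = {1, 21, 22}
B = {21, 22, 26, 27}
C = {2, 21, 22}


A ∩ B = {21, 22}
(A ∩ B) ∩ C = {21, 22}

A ∩ B ∩ C = {21, 22}


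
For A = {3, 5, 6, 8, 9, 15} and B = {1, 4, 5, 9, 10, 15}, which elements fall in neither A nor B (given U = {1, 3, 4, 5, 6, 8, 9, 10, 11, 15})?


A = {3, 5, 6, 8, 9, 15}
B = {1, 4, 5, 9, 10, 15}
Region: in neither A nor B (given U = {1, 3, 4, 5, 6, 8, 9, 10, 11, 15})
Elements: {11}

Elements in neither A nor B (given U = {1, 3, 4, 5, 6, 8, 9, 10, 11, 15}): {11}


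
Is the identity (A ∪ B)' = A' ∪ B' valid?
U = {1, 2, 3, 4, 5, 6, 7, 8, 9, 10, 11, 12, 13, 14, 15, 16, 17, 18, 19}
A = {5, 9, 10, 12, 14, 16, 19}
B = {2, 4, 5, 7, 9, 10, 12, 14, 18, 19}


LHS: A ∪ B = {2, 4, 5, 7, 9, 10, 12, 14, 16, 18, 19}
(A ∪ B)' = U \ (A ∪ B) = {1, 3, 6, 8, 11, 13, 15, 17}
A' = {1, 2, 3, 4, 6, 7, 8, 11, 13, 15, 17, 18}, B' = {1, 3, 6, 8, 11, 13, 15, 16, 17}
Claimed RHS: A' ∪ B' = {1, 2, 3, 4, 6, 7, 8, 11, 13, 15, 16, 17, 18}
Identity is INVALID: LHS = {1, 3, 6, 8, 11, 13, 15, 17} but the RHS claimed here equals {1, 2, 3, 4, 6, 7, 8, 11, 13, 15, 16, 17, 18}. The correct form is (A ∪ B)' = A' ∩ B'.

Identity is invalid: (A ∪ B)' = {1, 3, 6, 8, 11, 13, 15, 17} but A' ∪ B' = {1, 2, 3, 4, 6, 7, 8, 11, 13, 15, 16, 17, 18}. The correct De Morgan law is (A ∪ B)' = A' ∩ B'.


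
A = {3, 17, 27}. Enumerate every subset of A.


|A| = 3, so |P(A)| = 2^3 = 8
Enumerate subsets by cardinality (0 to 3):
∅, {3}, {17}, {27}, {3, 17}, {3, 27}, {17, 27}, {3, 17, 27}

P(A) has 8 subsets: ∅, {3}, {17}, {27}, {3, 17}, {3, 27}, {17, 27}, {3, 17, 27}


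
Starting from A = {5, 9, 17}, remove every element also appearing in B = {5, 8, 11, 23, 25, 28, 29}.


A \ B = elements in A but not in B
A = {5, 9, 17}
B = {5, 8, 11, 23, 25, 28, 29}
Remove from A any elements in B
A \ B = {9, 17}

A \ B = {9, 17}


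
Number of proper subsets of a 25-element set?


Total subsets = 2^n = 2^25 = 33554432
Proper subsets exclude the set itself: 2^n - 1
= 33554432 - 1
= 33554431

Number of proper subsets = 33554431


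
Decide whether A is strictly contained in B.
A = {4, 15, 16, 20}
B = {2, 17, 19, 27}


A ⊂ B requires: A ⊆ B AND A ≠ B.
A ⊆ B? No
A ⊄ B, so A is not a proper subset.

No, A is not a proper subset of B


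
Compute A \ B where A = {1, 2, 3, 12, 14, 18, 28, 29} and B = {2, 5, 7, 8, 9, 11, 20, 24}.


A \ B = elements in A but not in B
A = {1, 2, 3, 12, 14, 18, 28, 29}
B = {2, 5, 7, 8, 9, 11, 20, 24}
Remove from A any elements in B
A \ B = {1, 3, 12, 14, 18, 28, 29}

A \ B = {1, 3, 12, 14, 18, 28, 29}


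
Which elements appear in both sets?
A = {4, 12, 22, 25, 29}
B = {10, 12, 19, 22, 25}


A ∩ B = elements in both A and B
A = {4, 12, 22, 25, 29}
B = {10, 12, 19, 22, 25}
A ∩ B = {12, 22, 25}

A ∩ B = {12, 22, 25}


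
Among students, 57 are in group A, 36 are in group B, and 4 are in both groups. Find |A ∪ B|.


|A ∪ B| = |A| + |B| - |A ∩ B|
= 57 + 36 - 4
= 89

|A ∪ B| = 89


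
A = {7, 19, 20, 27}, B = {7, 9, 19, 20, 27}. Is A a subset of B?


A ⊆ B means every element of A is in B.
All elements of A are in B.
So A ⊆ B.

Yes, A ⊆ B


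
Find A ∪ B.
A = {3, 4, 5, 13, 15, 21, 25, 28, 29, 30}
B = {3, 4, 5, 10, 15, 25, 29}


A ∪ B = all elements in A or B (or both)
A = {3, 4, 5, 13, 15, 21, 25, 28, 29, 30}
B = {3, 4, 5, 10, 15, 25, 29}
A ∪ B = {3, 4, 5, 10, 13, 15, 21, 25, 28, 29, 30}

A ∪ B = {3, 4, 5, 10, 13, 15, 21, 25, 28, 29, 30}


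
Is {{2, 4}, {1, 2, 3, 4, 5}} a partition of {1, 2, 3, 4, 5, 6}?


A partition requires: (1) non-empty parts, (2) pairwise disjoint, (3) union = U
Parts: {2, 4}, {1, 2, 3, 4, 5}
Union of parts: {1, 2, 3, 4, 5}
U = {1, 2, 3, 4, 5, 6}
All non-empty? True
Pairwise disjoint? False
Covers U? False

No, not a valid partition


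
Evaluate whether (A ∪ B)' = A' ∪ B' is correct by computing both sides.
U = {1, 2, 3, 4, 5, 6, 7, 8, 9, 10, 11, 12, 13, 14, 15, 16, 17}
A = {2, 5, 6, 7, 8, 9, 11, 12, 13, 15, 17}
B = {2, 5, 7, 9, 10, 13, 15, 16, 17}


LHS: A ∪ B = {2, 5, 6, 7, 8, 9, 10, 11, 12, 13, 15, 16, 17}
(A ∪ B)' = U \ (A ∪ B) = {1, 3, 4, 14}
A' = {1, 3, 4, 10, 14, 16}, B' = {1, 3, 4, 6, 8, 11, 12, 14}
Claimed RHS: A' ∪ B' = {1, 3, 4, 6, 8, 10, 11, 12, 14, 16}
Identity is INVALID: LHS = {1, 3, 4, 14} but the RHS claimed here equals {1, 3, 4, 6, 8, 10, 11, 12, 14, 16}. The correct form is (A ∪ B)' = A' ∩ B'.

Identity is invalid: (A ∪ B)' = {1, 3, 4, 14} but A' ∪ B' = {1, 3, 4, 6, 8, 10, 11, 12, 14, 16}. The correct De Morgan law is (A ∪ B)' = A' ∩ B'.


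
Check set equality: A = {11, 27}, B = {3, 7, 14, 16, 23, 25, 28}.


Two sets are equal iff they have exactly the same elements.
A = {11, 27}
B = {3, 7, 14, 16, 23, 25, 28}
Differences: {3, 7, 11, 14, 16, 23, 25, 27, 28}
A ≠ B

No, A ≠ B


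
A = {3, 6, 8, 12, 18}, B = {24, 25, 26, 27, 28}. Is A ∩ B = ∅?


Disjoint means A ∩ B = ∅.
A ∩ B = ∅
A ∩ B = ∅, so A and B are disjoint.

Yes, A and B are disjoint


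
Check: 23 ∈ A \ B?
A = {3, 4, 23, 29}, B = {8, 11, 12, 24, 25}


A = {3, 4, 23, 29}, B = {8, 11, 12, 24, 25}
A \ B = elements in A but not in B
A \ B = {3, 4, 23, 29}
Checking if 23 ∈ A \ B
23 is in A \ B → True

23 ∈ A \ B


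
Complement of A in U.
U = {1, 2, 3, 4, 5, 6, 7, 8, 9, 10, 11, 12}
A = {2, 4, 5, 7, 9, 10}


Aᶜ = U \ A = elements in U but not in A
U = {1, 2, 3, 4, 5, 6, 7, 8, 9, 10, 11, 12}
A = {2, 4, 5, 7, 9, 10}
Aᶜ = {1, 3, 6, 8, 11, 12}

Aᶜ = {1, 3, 6, 8, 11, 12}


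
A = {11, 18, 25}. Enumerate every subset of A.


|A| = 3, so |P(A)| = 2^3 = 8
Enumerate subsets by cardinality (0 to 3):
∅, {11}, {18}, {25}, {11, 18}, {11, 25}, {18, 25}, {11, 18, 25}

P(A) has 8 subsets: ∅, {11}, {18}, {25}, {11, 18}, {11, 25}, {18, 25}, {11, 18, 25}


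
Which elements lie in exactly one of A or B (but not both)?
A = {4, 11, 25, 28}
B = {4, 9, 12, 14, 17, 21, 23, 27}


A △ B = (A \ B) ∪ (B \ A) = elements in exactly one of A or B
A \ B = {11, 25, 28}
B \ A = {9, 12, 14, 17, 21, 23, 27}
A △ B = {9, 11, 12, 14, 17, 21, 23, 25, 27, 28}

A △ B = {9, 11, 12, 14, 17, 21, 23, 25, 27, 28}


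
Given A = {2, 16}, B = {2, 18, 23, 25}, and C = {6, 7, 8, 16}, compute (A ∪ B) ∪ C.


A ∪ B = {2, 16, 18, 23, 25}
(A ∪ B) ∪ C = {2, 6, 7, 8, 16, 18, 23, 25}

A ∪ B ∪ C = {2, 6, 7, 8, 16, 18, 23, 25}


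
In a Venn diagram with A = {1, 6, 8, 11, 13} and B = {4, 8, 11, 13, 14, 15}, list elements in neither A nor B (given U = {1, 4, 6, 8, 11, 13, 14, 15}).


A = {1, 6, 8, 11, 13}
B = {4, 8, 11, 13, 14, 15}
Region: in neither A nor B (given U = {1, 4, 6, 8, 11, 13, 14, 15})
Elements: ∅

Elements in neither A nor B (given U = {1, 4, 6, 8, 11, 13, 14, 15}): ∅


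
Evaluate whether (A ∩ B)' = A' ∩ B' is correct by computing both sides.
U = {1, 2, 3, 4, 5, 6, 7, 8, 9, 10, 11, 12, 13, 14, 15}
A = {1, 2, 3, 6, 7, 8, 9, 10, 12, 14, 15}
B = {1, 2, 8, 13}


LHS: A ∩ B = {1, 2, 8}
(A ∩ B)' = U \ (A ∩ B) = {3, 4, 5, 6, 7, 9, 10, 11, 12, 13, 14, 15}
A' = {4, 5, 11, 13}, B' = {3, 4, 5, 6, 7, 9, 10, 11, 12, 14, 15}
Claimed RHS: A' ∩ B' = {4, 5, 11}
Identity is INVALID: LHS = {3, 4, 5, 6, 7, 9, 10, 11, 12, 13, 14, 15} but the RHS claimed here equals {4, 5, 11}. The correct form is (A ∩ B)' = A' ∪ B'.

Identity is invalid: (A ∩ B)' = {3, 4, 5, 6, 7, 9, 10, 11, 12, 13, 14, 15} but A' ∩ B' = {4, 5, 11}. The correct De Morgan law is (A ∩ B)' = A' ∪ B'.


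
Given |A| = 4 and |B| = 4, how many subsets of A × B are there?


A relation from A to B is any subset of A × B.
|A × B| = 4 × 4 = 16
# relations = 2^|A × B| = 2^16 = 65536

Number of relations = 65536


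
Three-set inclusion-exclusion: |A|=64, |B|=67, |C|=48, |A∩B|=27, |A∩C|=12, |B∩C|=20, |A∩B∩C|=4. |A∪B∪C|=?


|A∪B∪C| = |A|+|B|+|C| - |A∩B|-|A∩C|-|B∩C| + |A∩B∩C|
= 64+67+48 - 27-12-20 + 4
= 179 - 59 + 4
= 124

|A ∪ B ∪ C| = 124


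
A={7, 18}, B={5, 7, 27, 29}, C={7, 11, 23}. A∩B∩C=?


A ∩ B = {7}
(A ∩ B) ∩ C = {7}

A ∩ B ∩ C = {7}


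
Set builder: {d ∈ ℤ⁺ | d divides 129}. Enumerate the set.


Checking each candidate:
Condition: positive divisors of 129
Result = {1, 3, 43, 129}

{1, 3, 43, 129}


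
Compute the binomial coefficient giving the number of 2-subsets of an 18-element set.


C(n,k) = n! / (k!(n-k)!)
C(18,2) = 18! / (2!16!)
= 153

C(18,2) = 153


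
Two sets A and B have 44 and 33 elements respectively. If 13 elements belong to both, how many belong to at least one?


|A ∪ B| = |A| + |B| - |A ∩ B|
= 44 + 33 - 13
= 64

|A ∪ B| = 64


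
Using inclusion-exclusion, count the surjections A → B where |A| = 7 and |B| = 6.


n = |A| = 7, k = |B| = 6. Surjections via inclusion-exclusion:
S(n,k) = Σ(-1)^i × C(k,i) × (k-i)^n, i=0 to k
i=0: (-1)^0×C(6,0)×6^7 = 279936
i=1: (-1)^1×C(6,1)×5^7 = -468750
i=2: (-1)^2×C(6,2)×4^7 = 245760
i=3: (-1)^3×C(6,3)×3^7 = -43740
i=4: (-1)^4×C(6,4)×2^7 = 1920
i=5: (-1)^5×C(6,5)×1^7 = -6
i=6: (-1)^6×C(6,6)×0^7 = 0
Total = 15120

Number of surjections = 15120


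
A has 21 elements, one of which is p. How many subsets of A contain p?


Subsets of A containing p correspond to subsets of A \ {p}, which has 20 elements.
Count = 2^(n-1) = 2^20
= 1048576

Number of subsets containing p = 1048576


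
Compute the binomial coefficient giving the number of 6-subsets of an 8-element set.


C(n,k) = n! / (k!(n-k)!)
C(8,6) = 8! / (6!2!)
= 28

C(8,6) = 28


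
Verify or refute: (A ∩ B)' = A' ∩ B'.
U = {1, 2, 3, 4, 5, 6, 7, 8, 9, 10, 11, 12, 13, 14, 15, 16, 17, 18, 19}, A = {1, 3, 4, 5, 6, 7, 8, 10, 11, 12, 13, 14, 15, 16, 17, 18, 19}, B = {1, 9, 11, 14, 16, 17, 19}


LHS: A ∩ B = {1, 11, 14, 16, 17, 19}
(A ∩ B)' = U \ (A ∩ B) = {2, 3, 4, 5, 6, 7, 8, 9, 10, 12, 13, 15, 18}
A' = {2, 9}, B' = {2, 3, 4, 5, 6, 7, 8, 10, 12, 13, 15, 18}
Claimed RHS: A' ∩ B' = {2}
Identity is INVALID: LHS = {2, 3, 4, 5, 6, 7, 8, 9, 10, 12, 13, 15, 18} but the RHS claimed here equals {2}. The correct form is (A ∩ B)' = A' ∪ B'.

Identity is invalid: (A ∩ B)' = {2, 3, 4, 5, 6, 7, 8, 9, 10, 12, 13, 15, 18} but A' ∩ B' = {2}. The correct De Morgan law is (A ∩ B)' = A' ∪ B'.


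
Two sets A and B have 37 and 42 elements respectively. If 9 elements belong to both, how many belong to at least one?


|A ∪ B| = |A| + |B| - |A ∩ B|
= 37 + 42 - 9
= 70

|A ∪ B| = 70


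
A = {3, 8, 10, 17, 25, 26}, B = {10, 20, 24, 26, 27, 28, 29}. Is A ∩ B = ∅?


Disjoint means A ∩ B = ∅.
A ∩ B = {10, 26}
A ∩ B ≠ ∅, so A and B are NOT disjoint.

No, A and B are not disjoint (A ∩ B = {10, 26})


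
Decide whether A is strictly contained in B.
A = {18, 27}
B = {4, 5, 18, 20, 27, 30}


A ⊂ B requires: A ⊆ B AND A ≠ B.
A ⊆ B? Yes
A = B? No
A ⊂ B: Yes (A is a proper subset of B)

Yes, A ⊂ B


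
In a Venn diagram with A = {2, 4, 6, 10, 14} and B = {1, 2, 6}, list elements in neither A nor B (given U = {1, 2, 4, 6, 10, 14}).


A = {2, 4, 6, 10, 14}
B = {1, 2, 6}
Region: in neither A nor B (given U = {1, 2, 4, 6, 10, 14})
Elements: ∅

Elements in neither A nor B (given U = {1, 2, 4, 6, 10, 14}): ∅


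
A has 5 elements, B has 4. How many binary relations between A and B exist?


A relation from A to B is any subset of A × B.
|A × B| = 5 × 4 = 20
# relations = 2^|A × B| = 2^20 = 1048576

Number of relations = 1048576


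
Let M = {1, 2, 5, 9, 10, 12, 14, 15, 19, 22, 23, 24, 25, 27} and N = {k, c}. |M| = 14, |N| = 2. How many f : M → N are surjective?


n = |M| = 14, k = |N| = 2. Surjections via inclusion-exclusion:
S(n,k) = Σ(-1)^i × C(k,i) × (k-i)^n, i=0 to k
i=0: (-1)^0×C(2,0)×2^14 = 16384
i=1: (-1)^1×C(2,1)×1^14 = -2
i=2: (-1)^2×C(2,2)×0^14 = 0
Total = 16382

Number of surjections = 16382


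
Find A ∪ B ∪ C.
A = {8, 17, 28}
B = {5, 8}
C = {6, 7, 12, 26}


A ∪ B = {5, 8, 17, 28}
(A ∪ B) ∪ C = {5, 6, 7, 8, 12, 17, 26, 28}

A ∪ B ∪ C = {5, 6, 7, 8, 12, 17, 26, 28}


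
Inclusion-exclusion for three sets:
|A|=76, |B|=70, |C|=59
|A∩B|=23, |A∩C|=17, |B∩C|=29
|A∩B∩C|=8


|A∪B∪C| = |A|+|B|+|C| - |A∩B|-|A∩C|-|B∩C| + |A∩B∩C|
= 76+70+59 - 23-17-29 + 8
= 205 - 69 + 8
= 144

|A ∪ B ∪ C| = 144


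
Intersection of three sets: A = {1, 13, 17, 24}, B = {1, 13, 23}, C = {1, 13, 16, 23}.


A ∩ B = {1, 13}
(A ∩ B) ∩ C = {1, 13}

A ∩ B ∩ C = {1, 13}


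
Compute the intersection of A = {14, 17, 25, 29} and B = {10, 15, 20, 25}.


A ∩ B = elements in both A and B
A = {14, 17, 25, 29}
B = {10, 15, 20, 25}
A ∩ B = {25}

A ∩ B = {25}


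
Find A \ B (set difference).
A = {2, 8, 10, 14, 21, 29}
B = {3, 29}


A \ B = elements in A but not in B
A = {2, 8, 10, 14, 21, 29}
B = {3, 29}
Remove from A any elements in B
A \ B = {2, 8, 10, 14, 21}

A \ B = {2, 8, 10, 14, 21}


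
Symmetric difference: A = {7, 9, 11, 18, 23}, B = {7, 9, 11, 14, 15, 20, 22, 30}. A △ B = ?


A △ B = (A \ B) ∪ (B \ A) = elements in exactly one of A or B
A \ B = {18, 23}
B \ A = {14, 15, 20, 22, 30}
A △ B = {14, 15, 18, 20, 22, 23, 30}

A △ B = {14, 15, 18, 20, 22, 23, 30}


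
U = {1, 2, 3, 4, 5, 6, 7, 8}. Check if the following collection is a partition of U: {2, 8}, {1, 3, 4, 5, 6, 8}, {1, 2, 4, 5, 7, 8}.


A partition requires: (1) non-empty parts, (2) pairwise disjoint, (3) union = U
Parts: {2, 8}, {1, 3, 4, 5, 6, 8}, {1, 2, 4, 5, 7, 8}
Union of parts: {1, 2, 3, 4, 5, 6, 7, 8}
U = {1, 2, 3, 4, 5, 6, 7, 8}
All non-empty? True
Pairwise disjoint? False
Covers U? True

No, not a valid partition


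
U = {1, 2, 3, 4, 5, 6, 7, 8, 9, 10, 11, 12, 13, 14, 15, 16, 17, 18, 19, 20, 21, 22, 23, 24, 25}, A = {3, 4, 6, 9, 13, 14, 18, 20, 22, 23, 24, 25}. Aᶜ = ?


Aᶜ = U \ A = elements in U but not in A
U = {1, 2, 3, 4, 5, 6, 7, 8, 9, 10, 11, 12, 13, 14, 15, 16, 17, 18, 19, 20, 21, 22, 23, 24, 25}
A = {3, 4, 6, 9, 13, 14, 18, 20, 22, 23, 24, 25}
Aᶜ = {1, 2, 5, 7, 8, 10, 11, 12, 15, 16, 17, 19, 21}

Aᶜ = {1, 2, 5, 7, 8, 10, 11, 12, 15, 16, 17, 19, 21}


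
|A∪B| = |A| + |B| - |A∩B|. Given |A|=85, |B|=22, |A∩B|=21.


|A ∪ B| = |A| + |B| - |A ∩ B|
= 85 + 22 - 21
= 86

|A ∪ B| = 86


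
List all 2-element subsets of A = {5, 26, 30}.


|A| = 3, so A has C(3,2) = 3 subsets of size 2.
Enumerate by choosing 2 elements from A at a time:
{5, 26}, {5, 30}, {26, 30}

2-element subsets (3 total): {5, 26}, {5, 30}, {26, 30}
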